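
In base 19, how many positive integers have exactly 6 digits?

These are the integers in [19^5, 19^6), so the count is 19^6 - 19^5 = 18 x 19^5.

Final answer: 44569782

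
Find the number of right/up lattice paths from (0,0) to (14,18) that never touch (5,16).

Total paths to (14,18): C(32,18) = 471435600.
Paths through (5,16): C(21,16) x C(11,2) = 1119195.
Avoiding (5,16): 471435600 - 1119195.

Final answer: 470316405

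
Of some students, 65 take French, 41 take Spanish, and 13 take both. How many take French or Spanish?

|A union B| = |A| + |B| - |A intersect B| = 65 + 41 - 13.

Final answer: 93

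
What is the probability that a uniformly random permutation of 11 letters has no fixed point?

Derangements satisfy D(n) = (n-1)(D(n-1) + D(n-2)), starting from D(0)=1, D(1)=0.
Building up: D(2)=1, D(3)=2, D(4)=9, D(5)=44, D(6)=265, D(7)=1854, D(8)=14833, D(9)=133496, D(10)=1334961, D(11)=14684570.
Total arrangements: 11! = 39916800.
Probability = D(11)/11! = 1468457/3991680.

Final answer: D(11)/11! = 14684570/39916800 = 0.367879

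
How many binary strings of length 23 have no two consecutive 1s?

Classify by the final bit: ...0 gives a(n-1) strings, ...01 gives a(n-2) strings. Thus a(n) = a(n-1) + a(n-2) with a(1)=2, a(2)=3.
Computing successive values: a(1)=2, a(2)=3, a(3)=5, a(4)=8, a(5)=13, a(6)=21, a(7)=34, a(8)=55, a(9)=89, a(10)=144, a(11)=233, a(12)=377, a(13)=610, a(14)=987, a(15)=1597, a(16)=2584, a(17)=4181, a(18)=6765, a(19)=10946, a(20)=17711, a(21)=28657, a(22)=46368, a(23)=75025.

Final answer: 75025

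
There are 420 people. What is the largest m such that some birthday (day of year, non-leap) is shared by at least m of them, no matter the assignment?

There are 365 possible values for birthday (day of year, non-leap). With 420 people and 365 categories, by pigeonhole: ceiling(420/365).

Final answer: 2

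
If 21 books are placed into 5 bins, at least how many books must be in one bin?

By the pigeonhole principle: ceiling(21/5).

Final answer: 5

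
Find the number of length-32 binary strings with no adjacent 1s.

Let a(n) count valid strings. If the last bit is 0 the prefix is any valid string of length n-1; if it is 1 the string must end in 01 with a valid prefix of length n-2. So a(n) = a(n-1) + a(n-2), a(1)=2, a(2)=3.
Building up term by term: a(1)=2, a(2)=3, a(3)=5, a(4)=8, a(5)=13, a(6)=21, a(7)=34, a(8)=55, a(9)=89, a(10)=144, a(11)=233, a(12)=377, a(13)=610, a(14)=987, a(15)=1597, a(16)=2584, a(17)=4181, a(18)=6765, a(19)=10946, a(20)=17711, a(21)=28657, a(22)=46368, a(23)=75025, a(24)=121393, a(25)=196418, a(26)=317811, a(27)=514229, a(28)=832040, a(29)=1346269, a(30)=2178309, a(31)=3524578, a(32)=5702887.

Final answer: 5702887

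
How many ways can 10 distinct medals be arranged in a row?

The number of ways to arrange 10 distinct objects is 10!.

Final answer: 10! = 3628800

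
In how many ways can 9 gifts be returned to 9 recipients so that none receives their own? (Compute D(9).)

Derangements satisfy D(n) = (n-1)(D(n-1) + D(n-2)), starting from D(0)=1, D(1)=0.
D(2) = 1 x (0 + 1) = 1
D(3) = 2 x (1 + 0) = 2
D(4) = 3 x (2 + 1) = 9
D(5) = 4 x (9 + 2) = 44
D(6) = 5 x (44 + 9) = 265
D(7) = 6 x (265 + 44) = 1854
D(8) = 7 x (1854 + 265) = 14833
D(9) = 8 x (D(8) + D(7)) = 8 x (14833 + 1854)

Final answer: D(9) = 133496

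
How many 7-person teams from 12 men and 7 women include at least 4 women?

Sum over valid woman counts:
C(7,4)C(12,3) = 7700
C(7,5)C(12,2) = 1386
C(7,6)C(12,1) = 84
C(7,7)C(12,0) = 1
Total: 7700 + 1386 + 84 + 1.

Final answer: 9171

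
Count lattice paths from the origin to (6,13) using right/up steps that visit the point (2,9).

Paths (0,0)->(2,9): C(11,9) = 55.
Paths (2,9)->(6,13): C(8,4) = 70.
By multiplication principle: 55 x 70.

Final answer: 3850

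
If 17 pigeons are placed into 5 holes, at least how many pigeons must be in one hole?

By the pigeonhole principle: ceiling(17/5).

Final answer: 4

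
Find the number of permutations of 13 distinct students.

The number of ways to arrange 13 distinct objects is 13!.

Final answer: 13! = 6227020800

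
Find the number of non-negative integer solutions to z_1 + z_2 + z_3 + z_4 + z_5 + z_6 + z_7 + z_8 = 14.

Stars and bars with 14 stars and 7 bars:
C(14+8-1, 8-1) = C(21,7).

Final answer: C(21,7) = 116280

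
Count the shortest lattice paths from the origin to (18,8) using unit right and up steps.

Each path has 18 right steps and 8 up steps in some order (26 steps total).
Choose which 8 of the 26 steps are up: C(26,8).

Final answer: C(26,8) = 1562275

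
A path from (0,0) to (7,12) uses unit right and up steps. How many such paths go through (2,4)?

Paths (0,0)->(2,4): C(6,4) = 15.
Paths (2,4)->(7,12): C(13,8) = 1287.
By multiplication principle: 15 x 1287.

Final answer: 19305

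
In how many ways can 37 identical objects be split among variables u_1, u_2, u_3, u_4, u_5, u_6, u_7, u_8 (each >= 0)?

Stars and bars with 37 stars and 7 bars:
C(37+8-1, 8-1) = C(44,7).

Final answer: C(44,7) = 38320568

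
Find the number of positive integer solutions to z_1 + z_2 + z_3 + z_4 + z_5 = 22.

Substitute z'_i = z_i - 1 (so z'_i >= 0). Then sum z'_i = 22 - 5 = 17.
Stars and bars: C(17+5-1, 5-1) = C(21,4).

Final answer: C(21,4) = 5985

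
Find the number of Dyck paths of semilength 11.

Total monotonic paths to (11,11): C(22,11) = 705432.
Reflecting each bad path at its first crossing gives a bijection with paths to (10,12): C(22,12) = 646646.
Valid Dyck paths: 705432 - 646646.
(This is the Catalan number C_{11}.)

Final answer: C_{11} = 58786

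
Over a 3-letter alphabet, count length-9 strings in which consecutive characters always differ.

First character: 3 choices. Each subsequent: 2 choices (must differ from the previous one).
Total: 3 x 2^8.

Final answer: 3 x 2^{8} = 768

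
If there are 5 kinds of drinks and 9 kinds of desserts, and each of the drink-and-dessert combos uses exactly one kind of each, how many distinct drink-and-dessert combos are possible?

By the multiplication principle: 5 x 9.

Final answer: 45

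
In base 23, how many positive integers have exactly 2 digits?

These are the integers in [23^1, 23^2), so the count is 23^2 - 23^1 = 22 x 23^1.

Final answer: 506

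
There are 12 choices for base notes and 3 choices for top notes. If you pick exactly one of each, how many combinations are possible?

By the multiplication principle: 12 x 3.

Final answer: 36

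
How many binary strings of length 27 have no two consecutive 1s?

Let a(n) count valid strings. If the last bit is 0 the prefix is any valid string of length n-1; if it is 1 the string must end in 01 with a valid prefix of length n-2. So a(n) = a(n-1) + a(n-2), a(1)=2, a(2)=3.
Iterating the recurrence: a(1)=2, a(2)=3, a(3)=5, a(4)=8, a(5)=13, a(6)=21, a(7)=34, a(8)=55, a(9)=89, a(10)=144, a(11)=233, a(12)=377, a(13)=610, a(14)=987, a(15)=1597, a(16)=2584, a(17)=4181, a(18)=6765, a(19)=10946, a(20)=17711, a(21)=28657, a(22)=46368, a(23)=75025, a(24)=121393, a(25)=196418, a(26)=317811, a(27)=514229.

Final answer: 514229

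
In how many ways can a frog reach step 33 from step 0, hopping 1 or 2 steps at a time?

Condition on the final move: it is a 1-step (f(n-1) ways to get there) or a 2-step (f(n-2) ways), so f(n) = f(n-1) + f(n-2), with f(1)=1, f(2)=2.
Computing successive values: f(1)=1, f(2)=2, f(3)=3, f(4)=5, f(5)=8, f(6)=13, f(7)=21, f(8)=34, f(9)=55, f(10)=89, f(11)=144, f(12)=233, f(13)=377, f(14)=610, f(15)=987, f(16)=1597, f(17)=2584, f(18)=4181, f(19)=6765, f(20)=10946, f(21)=17711, f(22)=28657, f(23)=46368, f(24)=75025, f(25)=121393, f(26)=196418, f(27)=317811, f(28)=514229, f(29)=832040, f(30)=1346269, f(31)=2178309, f(32)=3524578, f(33)=5702887.

Final answer: 5702887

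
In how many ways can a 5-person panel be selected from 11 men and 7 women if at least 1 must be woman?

Sum over valid woman counts:
C(7,1)C(11,4) = 2310
C(7,2)C(11,3) = 3465
C(7,3)C(11,2) = 1925
C(7,4)C(11,1) = 385
C(7,5)C(11,0) = 21
Total: 2310 + 3465 + 1925 + 385 + 21.

Final answer: 8106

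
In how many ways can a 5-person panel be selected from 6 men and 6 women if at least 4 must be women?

Sum over valid woman counts:
C(6,4)C(6,1) = 90
C(6,5)C(6,0) = 6
Total: 90 + 6.

Final answer: 96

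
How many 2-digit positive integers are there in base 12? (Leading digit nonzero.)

In base 12, the leading digit has 11 choices (1..11); each of the remaining 1 digits has 12 choices.
Total: 11 x 12^1.

Final answer: 132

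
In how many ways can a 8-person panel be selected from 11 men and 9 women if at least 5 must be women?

Sum over valid woman counts:
C(9,5)C(11,3) = 20790
C(9,6)C(11,2) = 4620
C(9,7)C(11,1) = 396
C(9,8)C(11,0) = 9
Total: 20790 + 4620 + 396 + 9.

Final answer: 25815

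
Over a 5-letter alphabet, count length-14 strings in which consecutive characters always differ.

First character: 5 choices. Each subsequent: 4 choices (must differ from the previous one).
Total: 5 x 4^13.

Final answer: 5 x 4^{13} = 335544320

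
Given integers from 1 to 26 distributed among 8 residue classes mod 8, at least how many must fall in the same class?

By pigeonhole with 26 objects and 8 categories: ceiling(26/8).

Final answer: 4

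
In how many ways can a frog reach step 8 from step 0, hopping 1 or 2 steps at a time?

Let f(n) be the number of climbs. Removing the last move (1 or 2 steps) gives f(n) = f(n-1) + f(n-2); base cases f(1)=1, f(2)=2.
Computing successive values: f(1)=1, f(2)=2, f(3)=3, f(4)=5, f(5)=8, f(6)=13, f(7)=21, f(8)=34.

Final answer: 34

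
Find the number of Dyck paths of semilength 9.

Total monotonic paths to (9,9): C(18,9) = 48620.
Paths that cross above y=x (reflection bijection): C(18,10) = 43758.
Valid Dyck paths: 48620 - 43758.
(These counts are the Catalan numbers.)

Final answer: C_{9} = 4862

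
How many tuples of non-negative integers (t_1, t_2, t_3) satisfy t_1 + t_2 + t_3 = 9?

Stars and bars with 9 stars and 2 bars:
C(9+3-1, 3-1) = C(11,2).

Final answer: C(11,2) = 55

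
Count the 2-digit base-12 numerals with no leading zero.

Leading digit: 11 options (nonzero). Other 1 digit(s): 12 options each.
Total: 11 x 12^1.

Final answer: 132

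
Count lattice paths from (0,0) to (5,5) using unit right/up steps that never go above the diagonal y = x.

Total monotonic paths to (5,5): C(10,5) = 252.
By the reflection principle, paths that go above the diagonal number C(10,6) = 210.
Valid Dyck paths: 252 - 210.
(Check: C(10,5) - C(10,6) = C(10,5)/6, the Catalan number C_{5}.)

Final answer: C_{5} = 42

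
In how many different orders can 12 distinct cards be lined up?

The number of ways to arrange 12 distinct objects is 12!.

Final answer: 12! = 479001600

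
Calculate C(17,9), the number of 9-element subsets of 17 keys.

C(17,9) = 17!/(9! x 8!).

Final answer: \binom{17}{9} = 24310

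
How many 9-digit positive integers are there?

First digit: 9 choices (1-9). Each of the remaining 8 digits: 10 choices.
Total: 9 x 10^8.

Final answer: 900000000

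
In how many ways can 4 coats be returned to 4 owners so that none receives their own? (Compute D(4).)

D(n) = (n-1)(D(n-1) + D(n-2)), D(0)=1, D(1)=0.
D(2) = 1 x (0 + 1) = 1
D(3) = 2 x (1 + 0) = 2
D(4) = 3 x (D(3) + D(2)) = 3 x (2 + 1)

Final answer: D(4) = 9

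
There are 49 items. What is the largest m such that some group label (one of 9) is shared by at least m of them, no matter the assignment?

There are 9 possible values for group label (one of 9). With 49 items and 9 categories, by pigeonhole: ceiling(49/9).

Final answer: 6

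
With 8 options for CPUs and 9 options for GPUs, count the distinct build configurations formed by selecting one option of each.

By the multiplication principle: 8 x 9.

Final answer: 72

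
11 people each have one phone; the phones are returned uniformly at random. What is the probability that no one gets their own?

D(n) = (n-1)(D(n-1) + D(n-2)), D(0)=1, D(1)=0.
Building up: D(2)=1, D(3)=2, D(4)=9, D(5)=44, D(6)=265, D(7)=1854, D(8)=14833, D(9)=133496, D(10)=1334961, D(11)=14684570.
Total arrangements: 11! = 39916800.
Probability = D(11)/11! = 1468457/3991680.

Final answer: D(11)/11! = 14684570/39916800 = 0.367879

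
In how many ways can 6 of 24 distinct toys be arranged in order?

P(24,6) = 24!/(24-6)! = 24!/18!.

Final answer: P(24,6) = 96909120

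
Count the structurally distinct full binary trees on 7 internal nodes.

This is counted by the nth Catalan number C_n. Here n = 7.
C_n = C(2n,n) - C(2n,n+1), so C_{7} = C(14,7) - C(14,8) = 3432 - 3003.

Final answer: C_{7} = 429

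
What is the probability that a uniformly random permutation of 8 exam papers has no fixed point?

Use the recurrence D(n) = (n-1)(D(n-1) + D(n-2)) with D(0)=1, D(1)=0.
Building up: D(2)=1, D(3)=2, D(4)=9, D(5)=44, D(6)=265, D(7)=1854, D(8)=14833.
Total arrangements: 8! = 40320.
Probability = D(8)/8! = 2119/5760.

Final answer: D(8)/8! = 14833/40320 = 0.367882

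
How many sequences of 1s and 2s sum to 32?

Let f(n) be the number of climbs. Removing the last move (1 or 2 steps) gives f(n) = f(n-1) + f(n-2); base cases f(1)=1, f(2)=2.
Computing successive values: f(1)=1, f(2)=2, f(3)=3, f(4)=5, f(5)=8, f(6)=13, f(7)=21, f(8)=34, f(9)=55, f(10)=89, f(11)=144, f(12)=233, f(13)=377, f(14)=610, f(15)=987, f(16)=1597, f(17)=2584, f(18)=4181, f(19)=6765, f(20)=10946, f(21)=17711, f(22)=28657, f(23)=46368, f(24)=75025, f(25)=121393, f(26)=196418, f(27)=317811, f(28)=514229, f(29)=832040, f(30)=1346269, f(31)=2178309, f(32)=3524578.

Final answer: 3524578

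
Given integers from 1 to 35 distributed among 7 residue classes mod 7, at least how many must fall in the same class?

By pigeonhole with 35 objects and 7 categories: ceiling(35/7).

Final answer: 5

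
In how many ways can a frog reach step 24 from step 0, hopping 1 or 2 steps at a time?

Let f(n) count the ways. The last step is size 1 or 2, so f(n) = f(n-1) + f(n-2) with f(1)=1, f(2)=2.
Building up term by term: f(1)=1, f(2)=2, f(3)=3, f(4)=5, f(5)=8, f(6)=13, f(7)=21, f(8)=34, f(9)=55, f(10)=89, f(11)=144, f(12)=233, f(13)=377, f(14)=610, f(15)=987, f(16)=1597, f(17)=2584, f(18)=4181, f(19)=6765, f(20)=10946, f(21)=17711, f(22)=28657, f(23)=46368, f(24)=75025.

Final answer: 75025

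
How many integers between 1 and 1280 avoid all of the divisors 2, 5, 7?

|div by 2|=640, |div by 5|=256, |div by 7|=182.
|div by 2&5|=128, |div by 2&7|=91, |div by 5&7|=36, |div by all|=18.
By inclusion-exclusion, divisible by at least one: 640+256+182-128-91-36+18 = 841.
Not divisible by any: 1280 - 841.

Final answer: 439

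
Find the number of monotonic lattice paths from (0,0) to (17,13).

Each path has 17 right steps and 13 up steps in some order (30 steps total).
Choose which 13 of the 30 steps are up: C(30,13).

Final answer: C(30,13) = 119759850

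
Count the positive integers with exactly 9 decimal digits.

The leading digit cannot be 0 (9 options); the other 8 digits can be anything (10 options each).
Total: 9 x 10^8.

Final answer: 900000000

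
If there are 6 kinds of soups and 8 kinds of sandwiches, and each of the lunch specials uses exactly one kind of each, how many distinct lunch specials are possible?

By the multiplication principle: 6 x 8.

Final answer: 48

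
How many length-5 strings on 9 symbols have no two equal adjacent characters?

First character: 9 choices. Each subsequent: 8 choices (must differ from the previous one).
Total: 9 x 8^4.

Final answer: 9 x 8^{4} = 36864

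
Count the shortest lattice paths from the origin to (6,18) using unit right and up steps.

Each path has 6 right steps and 18 up steps in some order (24 steps total).
Choose which 18 of the 24 steps are up: C(24,18).

Final answer: C(24,18) = 134596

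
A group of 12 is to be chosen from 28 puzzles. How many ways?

C(28,12) = 28!/(12! x 16!).

Final answer: \binom{28}{12} = 30421755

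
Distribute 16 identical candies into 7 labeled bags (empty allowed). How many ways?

Stars and bars: C(n+k-1, k-1) = C(22,6).

Final answer: C(22,6) = 74613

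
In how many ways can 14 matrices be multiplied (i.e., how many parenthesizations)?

This is counted by the nth Catalan number C_n. Here n = 14 - 1 = 13.
C_n = C(2n,n)/(n+1), so C_{13} = C(26,13)/14 = 10400600/14.

Final answer: C_{13} = 742900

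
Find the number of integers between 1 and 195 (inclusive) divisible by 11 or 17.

Multiples of 11: 17. Multiples of 17: 11. Of both (lcm=187): 1.
By inclusion-exclusion: 17 + 11 - 1.

Final answer: 27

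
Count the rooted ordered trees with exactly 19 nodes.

This is a standard Catalan-number count: the answer is C_n. Here n = 19 - 1 = 18.
Using C_0 = 1 and C_(k+1) = C_k x 2(2k+1)/(k+2), build up term by term: C_1=1, C_2=2, C_3=5, C_4=14, C_5=42, C_6=132, C_7=429, C_8=1430, C_9=4862, C_10=16796, C_11=58786, C_12=208012, C_13=742900, C_14=2674440, C_15=9694845, C_16=35357670, C_17=129644790, C_18=477638700.

Final answer: C_{18} = 477638700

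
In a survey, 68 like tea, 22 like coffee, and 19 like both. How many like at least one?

|A union B| = |A| + |B| - |A intersect B| = 68 + 22 - 19.

Final answer: 71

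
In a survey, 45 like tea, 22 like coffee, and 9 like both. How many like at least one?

|A union B| = |A| + |B| - |A intersect B| = 45 + 22 - 9.

Final answer: 58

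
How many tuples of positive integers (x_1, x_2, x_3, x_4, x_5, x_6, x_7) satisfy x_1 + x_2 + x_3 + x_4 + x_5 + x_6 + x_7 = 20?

Substitute x'_i = x_i - 1 (so x'_i >= 0). Then sum x'_i = 20 - 7 = 13.
Stars and bars: C(13+7-1, 7-1) = C(19,6).

Final answer: C(19,6) = 27132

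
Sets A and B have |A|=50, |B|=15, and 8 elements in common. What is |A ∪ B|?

|A union B| = |A| + |B| - |A intersect B| = 50 + 15 - 8.

Final answer: 57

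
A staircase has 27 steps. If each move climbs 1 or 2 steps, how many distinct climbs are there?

Let f(n) be the number of climbs. Removing the last move (1 or 2 steps) gives f(n) = f(n-1) + f(n-2); base cases f(1)=1, f(2)=2.
Building up term by term: f(1)=1, f(2)=2, f(3)=3, f(4)=5, f(5)=8, f(6)=13, f(7)=21, f(8)=34, f(9)=55, f(10)=89, f(11)=144, f(12)=233, f(13)=377, f(14)=610, f(15)=987, f(16)=1597, f(17)=2584, f(18)=4181, f(19)=6765, f(20)=10946, f(21)=17711, f(22)=28657, f(23)=46368, f(24)=75025, f(25)=121393, f(26)=196418, f(27)=317811.

Final answer: 317811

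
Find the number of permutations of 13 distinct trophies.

The number of ways to arrange 13 distinct objects is 13!.

Final answer: 13! = 6227020800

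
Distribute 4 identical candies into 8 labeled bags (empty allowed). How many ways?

Stars and bars: C(n+k-1, k-1) = C(11,7).

Final answer: C(11,7) = 330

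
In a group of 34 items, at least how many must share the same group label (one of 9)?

There are 9 possible values for group label (one of 9). With 34 items and 9 categories, by pigeonhole: ceiling(34/9).

Final answer: 4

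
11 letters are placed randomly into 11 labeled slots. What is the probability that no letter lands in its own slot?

Use the recurrence D(n) = (n-1)(D(n-1) + D(n-2)) with D(0)=1, D(1)=0.
Building up: D(2)=1, D(3)=2, D(4)=9, D(5)=44, D(6)=265, D(7)=1854, D(8)=14833, D(9)=133496, D(10)=1334961, D(11)=14684570.
Total arrangements: 11! = 39916800.
Probability = D(11)/11! = 1468457/3991680.

Final answer: D(11)/11! = 14684570/39916800 = 0.367879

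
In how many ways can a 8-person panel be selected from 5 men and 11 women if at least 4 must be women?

Sum over valid woman counts:
C(11,4)C(5,4) = 1650
C(11,5)C(5,3) = 4620
C(11,6)C(5,2) = 4620
C(11,7)C(5,1) = 1650
C(11,8)C(5,0) = 165
Total: 1650 + 4620 + 4620 + 1650 + 165.

Final answer: 12705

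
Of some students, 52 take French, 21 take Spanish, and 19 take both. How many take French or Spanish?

|A union B| = |A| + |B| - |A intersect B| = 52 + 21 - 19.

Final answer: 54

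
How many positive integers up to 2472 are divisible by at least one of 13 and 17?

Multiples of 13: 190. Multiples of 17: 145. Of both (lcm=221): 11.
By inclusion-exclusion: 190 + 145 - 11.

Final answer: 324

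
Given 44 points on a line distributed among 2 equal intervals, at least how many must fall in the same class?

By pigeonhole with 44 objects and 2 categories: ceiling(44/2).

Final answer: 22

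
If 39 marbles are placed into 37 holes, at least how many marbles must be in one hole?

By the pigeonhole principle: ceiling(39/37).

Final answer: 2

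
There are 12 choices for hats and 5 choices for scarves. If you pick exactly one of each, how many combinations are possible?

By the multiplication principle: 12 x 5.

Final answer: 60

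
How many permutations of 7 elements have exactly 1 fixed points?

Choose which 1 elements are fixed: C(7,1) = 7.
Derange the remaining 6 using D(j) = (j-1)(D(j-1) + D(j-2)), D(0)=1, D(1)=0: D(2)=1, D(3)=2, D(4)=9, D(5)=44, D(6)=265.
Total: 7 x 265.

Final answer: C(7,1) D(6) = 1855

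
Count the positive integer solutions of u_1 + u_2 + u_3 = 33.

Substitute u'_i = u_i - 1 (so u'_i >= 0). Then sum u'_i = 33 - 3 = 30.
Stars and bars: C(30+3-1, 3-1) = C(32,2).

Final answer: C(32,2) = 496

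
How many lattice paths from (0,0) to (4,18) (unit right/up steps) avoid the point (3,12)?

Total paths to (4,18): C(22,18) = 7315.
Paths through (3,12): C(15,12) x C(7,6) = 3185.
Avoiding (3,12): 7315 - 3185.

Final answer: 4130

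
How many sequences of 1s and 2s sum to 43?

Let f(n) be the number of climbs. Removing the last move (1 or 2 steps) gives f(n) = f(n-1) + f(n-2); base cases f(1)=1, f(2)=2.
Iterating the recurrence: f(1)=1, f(2)=2, f(3)=3, f(4)=5, f(5)=8, f(6)=13, f(7)=21, f(8)=34, f(9)=55, f(10)=89, f(11)=144, f(12)=233, f(13)=377, f(14)=610, f(15)=987, f(16)=1597, f(17)=2584, f(18)=4181, f(19)=6765, f(20)=10946, f(21)=17711, f(22)=28657, f(23)=46368, f(24)=75025, f(25)=121393, f(26)=196418, f(27)=317811, f(28)=514229, f(29)=832040, f(30)=1346269, f(31)=2178309, f(32)=3524578, f(33)=5702887, f(34)=9227465, f(35)=14930352, f(36)=24157817, f(37)=39088169, f(38)=63245986, f(39)=102334155, f(40)=165580141, f(41)=267914296, f(42)=433494437, f(43)=701408733.

Final answer: 701408733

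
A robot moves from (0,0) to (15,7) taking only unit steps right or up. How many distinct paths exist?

Each path has 15 right steps and 7 up steps in some order (22 steps total).
Choose which 7 of the 22 steps are up: C(22,7).

Final answer: C(22,7) = 170544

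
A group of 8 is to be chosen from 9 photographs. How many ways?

C(9,8) = 9!/(8! x 1!).

Final answer: \binom{9}{8} = 9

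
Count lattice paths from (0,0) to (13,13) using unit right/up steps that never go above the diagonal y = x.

Total monotonic paths to (13,13): C(26,13) = 10400600.
By the reflection principle, paths that go above the diagonal number C(26,14) = 9657700.
Valid Dyck paths: 10400600 - 9657700.
(Check: C(26,13) - C(26,14) = C(26,13)/14, the Catalan number C_{13}.)

Final answer: C_{13} = 742900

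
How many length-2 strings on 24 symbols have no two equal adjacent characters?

First character: 24 choices. Each subsequent: 23 choices (must differ from the previous one).
Total: 24 x 23^1.

Final answer: 24 x 23^{1} = 552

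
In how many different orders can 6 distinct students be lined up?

The number of ways to arrange 6 distinct objects is 6!.

Final answer: 6! = 720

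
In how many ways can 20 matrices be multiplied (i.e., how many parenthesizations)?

The structures are counted by the Catalan number C_n. Here n = 20 - 1 = 19.
Using C_0 = 1 and C_(k+1) = C_k x 2(2k+1)/(k+2), build up term by term: C_1=1, C_2=2, C_3=5, C_4=14, C_5=42, C_6=132, C_7=429, C_8=1430, C_9=4862, C_10=16796, C_11=58786, C_12=208012, C_13=742900, C_14=2674440, C_15=9694845, C_16=35357670, C_17=129644790, C_18=477638700, C_19=1767263190.

Final answer: C_{19} = 1767263190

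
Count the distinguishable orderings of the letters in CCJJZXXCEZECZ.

Letters (C:4, E:2, J:2, X:2, Z:3). Total letters: 13.
Permutations = 13!/(4! x 3! x 2! x 2! x 2!).

Final answer: 5405400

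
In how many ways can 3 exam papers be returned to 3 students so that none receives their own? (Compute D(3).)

Use the recurrence D(n) = (n-1)(D(n-1) + D(n-2)) with D(0)=1, D(1)=0.
D(2) = 1 x (0 + 1) = 1
D(3) = 2 x (D(2) + D(1)) = 2 x (1 + 0)

Final answer: D(3) = 2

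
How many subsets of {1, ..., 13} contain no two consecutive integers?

Let a(n) count such subsets of {1, ..., n}. Either n is excluded (a(n-1) ways) or n is included, forcing n-1 out (a(n-2) ways), so a(n) = a(n-1) + a(n-2) with a(1)=2, a(2)=3.
Iterating the recurrence: a(1)=2, a(2)=3, a(3)=5, a(4)=8, a(5)=13, a(6)=21, a(7)=34, a(8)=55, a(9)=89, a(10)=144, a(11)=233, a(12)=377, a(13)=610.

Final answer: 610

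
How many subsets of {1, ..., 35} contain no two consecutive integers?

Condition on whether n belongs to the subset: if not, any valid subset of {1, ..., n-1} works (a(n-1)); if so, n-1 is excluded and the rest is a valid subset of {1, ..., n-2} (a(n-2)). Hence a(n) = a(n-1) + a(n-2), a(1)=2, a(2)=3.
Building up term by term: a(1)=2, a(2)=3, a(3)=5, a(4)=8, a(5)=13, a(6)=21, a(7)=34, a(8)=55, a(9)=89, a(10)=144, a(11)=233, a(12)=377, a(13)=610, a(14)=987, a(15)=1597, a(16)=2584, a(17)=4181, a(18)=6765, a(19)=10946, a(20)=17711, a(21)=28657, a(22)=46368, a(23)=75025, a(24)=121393, a(25)=196418, a(26)=317811, a(27)=514229, a(28)=832040, a(29)=1346269, a(30)=2178309, a(31)=3524578, a(32)=5702887, a(33)=9227465, a(34)=14930352, a(35)=24157817.

Final answer: 24157817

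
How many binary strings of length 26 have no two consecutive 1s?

Classify by the final bit: ...0 gives a(n-1) strings, ...01 gives a(n-2) strings. Thus a(n) = a(n-1) + a(n-2) with a(1)=2, a(2)=3.
Computing successive values: a(1)=2, a(2)=3, a(3)=5, a(4)=8, a(5)=13, a(6)=21, a(7)=34, a(8)=55, a(9)=89, a(10)=144, a(11)=233, a(12)=377, a(13)=610, a(14)=987, a(15)=1597, a(16)=2584, a(17)=4181, a(18)=6765, a(19)=10946, a(20)=17711, a(21)=28657, a(22)=46368, a(23)=75025, a(24)=121393, a(25)=196418, a(26)=317811.

Final answer: 317811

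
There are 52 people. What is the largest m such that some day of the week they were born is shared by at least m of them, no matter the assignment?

There are 7 possible values for day of the week they were born. With 52 people and 7 categories, by pigeonhole: ceiling(52/7).

Final answer: 8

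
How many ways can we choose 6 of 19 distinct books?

C(19,6) = 19!/(6! x 13!).

Final answer: \binom{19}{6} = 27132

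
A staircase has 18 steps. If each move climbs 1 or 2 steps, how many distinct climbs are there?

Let f(n) count the ways. The last step is size 1 or 2, so f(n) = f(n-1) + f(n-2) with f(1)=1, f(2)=2.
Iterating the recurrence: f(1)=1, f(2)=2, f(3)=3, f(4)=5, f(5)=8, f(6)=13, f(7)=21, f(8)=34, f(9)=55, f(10)=89, f(11)=144, f(12)=233, f(13)=377, f(14)=610, f(15)=987, f(16)=1597, f(17)=2584, f(18)=4181.

Final answer: 4181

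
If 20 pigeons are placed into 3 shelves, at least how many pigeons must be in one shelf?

By the pigeonhole principle: ceiling(20/3).

Final answer: 7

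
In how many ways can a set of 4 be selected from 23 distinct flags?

C(23,4) = 23!/(4! x 19!).

Final answer: \binom{23}{4} = 8855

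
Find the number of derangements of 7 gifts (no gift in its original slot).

D(n) = (n-1)(D(n-1) + D(n-2)), D(0)=1, D(1)=0.
D(2) = 1 x (0 + 1) = 1
D(3) = 2 x (1 + 0) = 2
D(4) = 3 x (2 + 1) = 9
D(5) = 4 x (9 + 2) = 44
D(6) = 5 x (44 + 9) = 265
D(7) = 6 x (D(6) + D(5)) = 6 x (265 + 44)

Final answer: D(7) = 1854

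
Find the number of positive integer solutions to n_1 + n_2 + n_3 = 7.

Substitute n'_i = n_i - 1 (so n'_i >= 0). Then sum n'_i = 7 - 3 = 4.
Stars and bars: C(4+3-1, 3-1) = C(6,2).

Final answer: C(6,2) = 15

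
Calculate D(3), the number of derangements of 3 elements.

D(n) = (n-1)(D(n-1) + D(n-2)), D(0)=1, D(1)=0.
D(2) = 1 x (0 + 1) = 1
D(3) = 2 x (D(2) + D(1)) = 2 x (1 + 0)

Final answer: D(3) = 2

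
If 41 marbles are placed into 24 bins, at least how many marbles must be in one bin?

By the pigeonhole principle: ceiling(41/24).

Final answer: 2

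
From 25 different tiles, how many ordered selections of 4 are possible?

P(25,4) = 25!/(25-4)! = 25!/21!.

Final answer: P(25,4) = 303600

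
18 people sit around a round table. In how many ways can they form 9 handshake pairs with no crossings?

This is a standard Catalan-number count: the answer is C_n. Here n = 18/2 = 9.
C_n = C(2n,n) - C(2n,n+1), so C_{9} = C(18,9) - C(18,10) = 48620 - 43758.

Final answer: C_{9} = 4862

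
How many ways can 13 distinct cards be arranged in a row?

The number of ways to arrange 13 distinct objects is 13!.

Final answer: 13! = 6227020800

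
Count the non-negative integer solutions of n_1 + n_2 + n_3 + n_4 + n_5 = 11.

Stars and bars with 11 stars and 4 bars:
C(11+5-1, 5-1) = C(15,4).

Final answer: C(15,4) = 1365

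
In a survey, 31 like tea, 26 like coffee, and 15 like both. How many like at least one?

|A union B| = |A| + |B| - |A intersect B| = 31 + 26 - 15.

Final answer: 42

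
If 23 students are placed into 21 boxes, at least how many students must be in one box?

By the pigeonhole principle: ceiling(23/21).

Final answer: 2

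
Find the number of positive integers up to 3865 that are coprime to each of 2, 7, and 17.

|div by 2|=1932, |div by 7|=552, |div by 17|=227.
|div by 2&7|=276, |div by 2&17|=113, |div by 7&17|=32, |div by all|=16.
By inclusion-exclusion, divisible by at least one: 1932+552+227-276-113-32+16 = 2306.
Not divisible by any: 3865 - 2306.

Final answer: 1559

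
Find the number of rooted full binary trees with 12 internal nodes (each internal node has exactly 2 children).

This is a standard Catalan-number count: the answer is C_n. Here n = 12.
C_n = C(2n,n) - C(2n,n+1), so C_{12} = C(24,12) - C(24,13) = 2704156 - 2496144.

Final answer: C_{12} = 208012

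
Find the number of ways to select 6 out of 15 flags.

C(15,6) = 15!/(6! x 9!).

Final answer: \binom{15}{6} = 5005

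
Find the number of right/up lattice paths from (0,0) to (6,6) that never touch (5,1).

Total paths to (6,6): C(12,6) = 924.
Paths through (5,1): C(6,1) x C(6,5) = 36.
Avoiding (5,1): 924 - 36.

Final answer: 888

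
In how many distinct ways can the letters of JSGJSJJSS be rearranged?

Letters (G:1, J:4, S:4). Total letters: 9.
Permutations = 9!/(4! x 4!).

Final answer: 630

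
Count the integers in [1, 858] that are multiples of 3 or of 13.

Multiples of 3: 286. Multiples of 13: 66. Of both (lcm=39): 22.
By inclusion-exclusion: 286 + 66 - 22.

Final answer: 330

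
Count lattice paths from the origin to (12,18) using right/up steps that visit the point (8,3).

Paths (0,0)->(8,3): C(11,3) = 165.
Paths (8,3)->(12,18): C(19,15) = 3876.
By multiplication principle: 165 x 3876.

Final answer: 639540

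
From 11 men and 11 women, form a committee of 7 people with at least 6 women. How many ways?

Sum over valid woman counts:
C(11,6)C(11,1) = 5082
C(11,7)C(11,0) = 330
Total: 5082 + 330.

Final answer: 5412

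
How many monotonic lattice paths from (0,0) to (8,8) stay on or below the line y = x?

Total monotonic paths to (8,8): C(16,8) = 12870.
A path is bad iff it touches y = x + 1; reflecting its initial segment maps bad paths bijectively onto all paths to (7,9), of which there are C(16,9) = 11440.
Valid Dyck paths: 12870 - 11440.
(Check: C(16,8) - C(16,9) = C(16,8)/9, the Catalan number C_{8}.)

Final answer: C_{8} = 1430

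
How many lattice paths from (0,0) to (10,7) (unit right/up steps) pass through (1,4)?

Paths (0,0)->(1,4): C(5,4) = 5.
Paths (1,4)->(10,7): C(12,3) = 220.
By multiplication principle: 5 x 220.

Final answer: 1100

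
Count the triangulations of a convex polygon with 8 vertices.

This is a standard Catalan-number count: the answer is C_n. Here n = 8 - 2 = 6.
C_n = (2n)!/(n!(n+1)!), so C_{6} = 12!/(6! x 7!) = C(12,6)/7 = 924/7.

Final answer: C_{6} = 132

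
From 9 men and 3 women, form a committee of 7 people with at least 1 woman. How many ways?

Sum over valid woman counts:
C(3,1)C(9,6) = 252
C(3,2)C(9,5) = 378
C(3,3)C(9,4) = 126
Total: 252 + 378 + 126.

Final answer: 756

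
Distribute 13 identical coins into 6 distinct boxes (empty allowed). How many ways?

Stars and bars: C(n+k-1, k-1) = C(18,5).

Final answer: C(18,5) = 8568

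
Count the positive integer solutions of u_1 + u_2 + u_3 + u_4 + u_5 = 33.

Substitute u'_i = u_i - 1 (so u'_i >= 0). Then sum u'_i = 33 - 5 = 28.
Stars and bars: C(28+5-1, 5-1) = C(32,4).

Final answer: C(32,4) = 35960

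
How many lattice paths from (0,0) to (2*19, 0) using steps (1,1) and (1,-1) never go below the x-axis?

Total monotonic paths to (19,19): C(38,19) = 35345263800.
Reflecting each bad path at its first crossing gives a bijection with paths to (18,20): C(38,20) = 33578000610.
Valid Dyck paths: 35345263800 - 33578000610.
(These counts are the Catalan numbers.)

Final answer: C_{19} = 1767263190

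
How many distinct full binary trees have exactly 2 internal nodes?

This is counted by the nth Catalan number C_n. Here n = 2.
C_n = C(2n,n)/(n+1), so C_{2} = C(4,2)/3 = 6/3.

Final answer: C_{2} = 2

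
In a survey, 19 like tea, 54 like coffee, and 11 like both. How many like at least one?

|A union B| = |A| + |B| - |A intersect B| = 19 + 54 - 11.

Final answer: 62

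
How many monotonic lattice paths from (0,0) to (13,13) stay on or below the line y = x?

Total monotonic paths to (13,13): C(26,13) = 10400600.
Reflecting each bad path at its first crossing gives a bijection with paths to (12,14): C(26,14) = 9657700.
Valid Dyck paths: 10400600 - 9657700.
(These counts are the Catalan numbers.)

Final answer: C_{13} = 742900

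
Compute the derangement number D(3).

Derangements satisfy D(n) = (n-1)(D(n-1) + D(n-2)), starting from D(0)=1, D(1)=0.
Building up: D(2)=1.
D(3) = 2 x (D(2) + D(1)) = 2 x (1 + 0).

Final answer: D(3) = 2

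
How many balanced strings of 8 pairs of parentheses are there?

This is a standard Catalan-number count: the answer is C_n. Here n = 8 (pairs).
C_n = C(2n,n) - C(2n,n+1), so C_{8} = C(16,8) - C(16,9) = 12870 - 11440.

Final answer: C_{8} = 1430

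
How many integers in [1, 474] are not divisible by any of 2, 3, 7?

|div by 2|=237, |div by 3|=158, |div by 7|=67.
|div by 2&3|=79, |div by 2&7|=33, |div by 3&7|=22, |div by all|=11.
By inclusion-exclusion, divisible by at least one: 237+158+67-79-33-22+11 = 339.
Not divisible by any: 474 - 339.

Final answer: 135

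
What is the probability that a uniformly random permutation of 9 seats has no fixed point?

D(n) = (n-1)(D(n-1) + D(n-2)), D(0)=1, D(1)=0.
Building up: D(2)=1, D(3)=2, D(4)=9, D(5)=44, D(6)=265, D(7)=1854, D(8)=14833, D(9)=133496.
Total arrangements: 9! = 362880.
Probability = D(9)/9! = 16687/45360.

Final answer: D(9)/9! = 133496/362880 = 0.367879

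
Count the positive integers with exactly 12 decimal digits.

The leading digit cannot be 0 (9 options); the other 11 digits can be anything (10 options each).
Total: 9 x 10^11.

Final answer: 900000000000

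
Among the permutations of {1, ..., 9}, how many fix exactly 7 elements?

Choose which 7 elements are fixed: C(9,7) = 36.
Derange the remaining 2 using D(j) = (j-1)(D(j-1) + D(j-2)), D(0)=1, D(1)=0: D(2)=1.
Total: 36 x 1.

Final answer: C(9,7) D(2) = 36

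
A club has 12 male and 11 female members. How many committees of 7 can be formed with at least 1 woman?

Sum over valid woman counts:
C(11,1)C(12,6) = 10164
C(11,2)C(12,5) = 43560
C(11,3)C(12,4) = 81675
C(11,4)C(12,3) = 72600
C(11,5)C(12,2) = 30492
C(11,6)C(12,1) = 5544
C(11,7)C(12,0) = 330
Total: 10164 + 43560 + 81675 + 72600 + 30492 + 5544 + 330.

Final answer: 244365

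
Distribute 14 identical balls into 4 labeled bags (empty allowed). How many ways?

Stars and bars: C(n+k-1, k-1) = C(17,3).

Final answer: C(17,3) = 680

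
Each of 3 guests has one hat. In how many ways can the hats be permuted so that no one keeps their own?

Derangements satisfy D(n) = (n-1)(D(n-1) + D(n-2)), starting from D(0)=1, D(1)=0.
D(2) = 1 x (0 + 1) = 1
D(3) = 2 x (D(2) + D(1)) = 2 x (1 + 0)

Final answer: D(3) = 2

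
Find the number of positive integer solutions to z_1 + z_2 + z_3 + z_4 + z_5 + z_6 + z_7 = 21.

Substitute z'_i = z_i - 1 (so z'_i >= 0). Then sum z'_i = 21 - 7 = 14.
Stars and bars: C(14+7-1, 7-1) = C(20,6).

Final answer: C(20,6) = 38760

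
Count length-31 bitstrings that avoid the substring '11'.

Classify by the final bit: ...0 gives a(n-1) strings, ...01 gives a(n-2) strings. Thus a(n) = a(n-1) + a(n-2) with a(1)=2, a(2)=3.
Iterating the recurrence: a(1)=2, a(2)=3, a(3)=5, a(4)=8, a(5)=13, a(6)=21, a(7)=34, a(8)=55, a(9)=89, a(10)=144, a(11)=233, a(12)=377, a(13)=610, a(14)=987, a(15)=1597, a(16)=2584, a(17)=4181, a(18)=6765, a(19)=10946, a(20)=17711, a(21)=28657, a(22)=46368, a(23)=75025, a(24)=121393, a(25)=196418, a(26)=317811, a(27)=514229, a(28)=832040, a(29)=1346269, a(30)=2178309, a(31)=3524578.

Final answer: 3524578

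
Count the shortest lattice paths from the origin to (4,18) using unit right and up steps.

Each path has 4 right steps and 18 up steps in some order (22 steps total).
Choose which 18 of the 22 steps are up: C(22,18).

Final answer: C(22,18) = 7315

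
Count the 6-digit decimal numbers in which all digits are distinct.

First digit: 9 (not 0). Second: 9 (not first). Third: 8, etc.
Total: 9 x 9 x 8 x 7 x 6 x 5.

Final answer: 136080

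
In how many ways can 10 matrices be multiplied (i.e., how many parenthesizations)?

This is a standard Catalan-number count: the answer is C_n. Here n = 10 - 1 = 9.
Using C_0 = 1 and C_(k+1) = C_k x 2(2k+1)/(k+2), build up term by term: C_1=1, C_2=2, C_3=5, C_4=14, C_5=42, C_6=132, C_7=429, C_8=1430, C_9=4862.

Final answer: C_{9} = 4862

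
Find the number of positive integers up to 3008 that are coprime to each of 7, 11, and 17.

|div by 7|=429, |div by 11|=273, |div by 17|=176.
|div by 7&11|=39, |div by 7&17|=25, |div by 11&17|=16, |div by all|=2.
By inclusion-exclusion, divisible by at least one: 429+273+176-39-25-16+2 = 800.
Not divisible by any: 3008 - 800.

Final answer: 2208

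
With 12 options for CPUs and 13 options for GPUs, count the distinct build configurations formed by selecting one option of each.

By the multiplication principle: 12 x 13.

Final answer: 156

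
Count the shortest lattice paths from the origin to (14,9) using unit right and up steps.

Each path has 14 right steps and 9 up steps in some order (23 steps total).
Choose which 9 of the 23 steps are up: C(23,9).

Final answer: C(23,9) = 817190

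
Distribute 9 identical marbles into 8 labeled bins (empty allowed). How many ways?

Stars and bars: C(n+k-1, k-1) = C(16,7).

Final answer: C(16,7) = 11440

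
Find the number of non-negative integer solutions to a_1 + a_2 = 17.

Stars and bars with 17 stars and 1 bars:
C(17+2-1, 2-1) = C(18,1).

Final answer: C(18,1) = 18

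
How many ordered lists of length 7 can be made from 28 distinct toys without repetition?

P(28,7) = 28!/(28-7)! = 28!/21!.

Final answer: P(28,7) = 5967561600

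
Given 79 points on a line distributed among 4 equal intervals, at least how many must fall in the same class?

By pigeonhole with 79 objects and 4 categories: ceiling(79/4).

Final answer: 20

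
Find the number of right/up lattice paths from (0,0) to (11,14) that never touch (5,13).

Total paths to (11,14): C(25,14) = 4457400.
Paths through (5,13): C(18,13) x C(7,1) = 59976.
Avoiding (5,13): 4457400 - 59976.

Final answer: 4397424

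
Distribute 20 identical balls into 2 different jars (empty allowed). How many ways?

Stars and bars: C(n+k-1, k-1) = C(21,1).

Final answer: C(21,1) = 21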